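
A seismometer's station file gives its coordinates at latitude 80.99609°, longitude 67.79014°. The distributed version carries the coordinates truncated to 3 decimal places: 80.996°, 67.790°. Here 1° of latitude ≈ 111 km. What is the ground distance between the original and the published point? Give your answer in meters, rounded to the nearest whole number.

10 meters

Δlat = 80.99609 − 80.996 = +0.00009°; Δlon = 67.79014 − 67.790 = +0.00014°.
North–south shift: 0.00009 × 111000 = 9.99 m.
E–W at 80.996°: 0.00014° × 111000 × cos 80.996° = 0.00014 × 111000 × 0.1565 ≈ 2.43206 m.
Distance: √(9.99² + 2.43206²) ≈ 10.2818 m.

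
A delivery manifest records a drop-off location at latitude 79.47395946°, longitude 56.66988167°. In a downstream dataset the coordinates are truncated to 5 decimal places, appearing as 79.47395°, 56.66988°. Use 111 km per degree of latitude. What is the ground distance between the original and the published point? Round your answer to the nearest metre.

The latitude changed by +0.00000946° and the longitude by +0.00000167°.
N–S: 0.00000946° × 111000 m/° = 1.05006 m.
East–west at this latitude: 0.00000167° × 111000 × cos 79.474° ≈ 0.00000167 × 20277.8 = 0.0338639 m.
Combined displacement = (1.05006² + 0.0338639²)^½ ≈ 1.05061 m.

1 metres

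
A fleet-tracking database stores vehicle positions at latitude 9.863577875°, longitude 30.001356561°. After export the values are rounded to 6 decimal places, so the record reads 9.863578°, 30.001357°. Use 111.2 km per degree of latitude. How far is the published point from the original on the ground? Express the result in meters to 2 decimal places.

0.05 meters

Δlat = 9.863577875 − 9.863578 = -0.000000125°; Δlon = 30.001356561 − 30.001357 = -0.000000439°.
N–S: -0.000000125° × 111200 m/° = -0.0139 m.
East–west at this latitude: -0.000000439° × 111200 × cos 9.86358° ≈ -0.000000439 × 109556 = -0.0480952 m.
Hypotenuse of the two orthogonal shifts: √(0.0139² + 0.0480952²) = 0.0500636 m.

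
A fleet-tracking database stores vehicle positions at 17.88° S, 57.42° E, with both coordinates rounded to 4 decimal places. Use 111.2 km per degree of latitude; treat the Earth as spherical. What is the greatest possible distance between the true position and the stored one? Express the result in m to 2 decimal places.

Rounding to 4 decimal places leaves each coordinate within ±5e-05° of the true value.
Latitude error → 5e-05 × 111200 = 5.56 m along the meridian.
East–west component at 17.88°: 5e-05° × 111200 × cos 17.88° ≈ 5e-05 × 105829 ≈ 5.29146 m.
Worst case both components are at the extreme and orthogonal: √(5.56² + 5.29146²) ≈ 7.67549 m.

7.68 m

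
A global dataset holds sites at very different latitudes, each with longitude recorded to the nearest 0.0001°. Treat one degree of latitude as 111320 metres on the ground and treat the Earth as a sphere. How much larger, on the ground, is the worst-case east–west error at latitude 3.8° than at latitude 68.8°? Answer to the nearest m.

4 m

Rounding to 4 decimal places leaves the longitude within ±5e-05° of the true value.
At 3.8°: 5e-05° × 111320 × cos 3.8° = 5e-05 × 111320 × 0.9978 ≈ 5.5538 m.
Error at 68.8° = 5e-05° × 111320 × cos 68.8° ≈ 5.566 × 0.3616 = 2.0128 m.
Difference: 5.5538 − 2.0128 = 3.541 m.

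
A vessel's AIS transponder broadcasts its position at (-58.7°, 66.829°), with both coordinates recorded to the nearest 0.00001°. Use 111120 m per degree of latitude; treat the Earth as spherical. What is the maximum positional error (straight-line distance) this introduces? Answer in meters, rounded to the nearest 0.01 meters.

Rounding to 5 decimal places leaves each coordinate within ±5e-06° of the true value.
North–south component: 5e-06° × 111120 = 0.5556 m.
Longitude error → 5e-06 × 111120 × cos 58.7° = 5e-06 × 111120 × 0.5195 ≈ 0.288645 m.
Combining orthogonally: (0.5556² + 0.288645²)^½ ≈ 0.626105 m.

0.63 meters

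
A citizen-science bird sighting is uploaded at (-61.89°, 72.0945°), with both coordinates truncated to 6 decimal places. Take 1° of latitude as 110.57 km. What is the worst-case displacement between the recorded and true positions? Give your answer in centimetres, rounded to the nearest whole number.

12 centimetres

Truncating at 6 decimal places can drop up to a full unit in the last place, so each coordinate may be off by as much as 1e-06°.
Latitude error → 1e-06 × 110570 = 0.11057 m along the meridian.
E–W at 61.89°: 1e-06° × 110570 × cos 61.89° = 1e-06 × 110570 × 0.4712 ≈ 0.0520968 m.
Combining orthogonally: (0.11057² + 0.0520968²)^½ ≈ 0.122228 m.
That is 0.122228 m = 12.223 cm.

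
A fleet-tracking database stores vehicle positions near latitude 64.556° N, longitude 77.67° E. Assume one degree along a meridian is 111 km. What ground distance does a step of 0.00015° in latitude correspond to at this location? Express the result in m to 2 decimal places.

16.65 m

0.00015° × 111000 m/° = 16.65 m.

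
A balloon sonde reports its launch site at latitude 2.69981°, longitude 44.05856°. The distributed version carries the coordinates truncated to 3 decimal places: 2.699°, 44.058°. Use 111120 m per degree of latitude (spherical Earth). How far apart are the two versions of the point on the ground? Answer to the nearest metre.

109 metres

Δlat = 2.69981 − 2.699 = +0.00081°; Δlon = 44.05856 − 44.058 = +0.00056°.
N–S: 0.00081° × 111120 m/° = 90.0072 m.
East–west at this latitude: 0.00056° × 111120 × cos 2.699° ≈ 0.00056 × 110997 = 62.1582 m.
Combined displacement = (90.0072² + 62.1582²)^½ ≈ 109.384 m.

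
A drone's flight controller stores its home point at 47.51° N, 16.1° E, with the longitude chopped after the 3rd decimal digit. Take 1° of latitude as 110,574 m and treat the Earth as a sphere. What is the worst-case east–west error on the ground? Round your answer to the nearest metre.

Truncating at 3 decimal places can drop up to a full unit in the last place, so the longitude may be off by as much as 0.001°.
Parallels shrink by cos φ, so at 47.51° a degree of longitude is 110574 × 0.6755 ≈ 74688.5 m.
East–west error: 0.001° × 74688.5 m/° ≈ 74.6885 m.

75 metres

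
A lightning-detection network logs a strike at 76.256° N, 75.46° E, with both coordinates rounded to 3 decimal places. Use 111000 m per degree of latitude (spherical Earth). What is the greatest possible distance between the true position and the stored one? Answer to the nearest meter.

Rounding to 3 decimal places leaves each coordinate within ±0.0005° of the true value.
N–S: 0.0005° × 111000 m/° = 55.5 m.
E–W at 76.256°: 0.0005° × 111000 × cos 76.256° = 0.0005 × 111000 × 0.2376 ≈ 13.1859 m.
Worst case both components are at the extreme and orthogonal: √(55.5² + 13.1859²) ≈ 57.0449 m.

57 meters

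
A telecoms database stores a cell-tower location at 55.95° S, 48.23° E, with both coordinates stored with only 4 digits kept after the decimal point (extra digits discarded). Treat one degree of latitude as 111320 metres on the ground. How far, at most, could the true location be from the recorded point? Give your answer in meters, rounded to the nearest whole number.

Truncating at 4 decimal places can drop up to a full unit in the last place, so each coordinate may be off by as much as 0.0001°.
North–south component: 0.0001° × 111320 = 11.132 m.
Longitude error → 0.0001 × 111320 × cos 55.95° = 0.0001 × 111320 × 0.5599 ≈ 6.23299 m.
Combining orthogonally: (11.132² + 6.23299²)^½ ≈ 12.7582 m.

13 meters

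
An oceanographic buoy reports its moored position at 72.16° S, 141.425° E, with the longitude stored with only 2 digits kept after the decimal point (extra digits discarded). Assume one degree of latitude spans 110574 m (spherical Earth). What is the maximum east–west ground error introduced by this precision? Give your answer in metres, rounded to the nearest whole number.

339 metres

Truncating at 2 decimal places can drop up to a full unit in the last place, so the longitude may be off by as much as 0.01°.
One degree of longitude at 72.16° is 110574 × cos 72.16° ≈ 110574 × 0.3064 = 33875.4 m.
Maximum E–W displacement: 0.01 × 33875.4 = 338.754 m.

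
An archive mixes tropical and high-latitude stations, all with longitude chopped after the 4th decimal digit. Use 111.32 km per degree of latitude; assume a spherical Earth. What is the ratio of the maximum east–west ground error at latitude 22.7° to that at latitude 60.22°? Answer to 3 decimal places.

Truncating at 4 decimal places can drop up to a full unit in the last place, so the longitude may be off by as much as 0.0001°.
Error at 22.7° = 0.0001° × 111320 × cos 22.7° ≈ 11.132 × 0.9225 = 10.27 m.
At 60.22°: 0.0001° × 111320 × cos 60.22° = 0.0001 × 111320 × 0.4967 ≈ 5.5289 m.
Ratio: 10.27 / 5.5289 = cos 22.7° / cos 60.22° ≈ 1.8574.

1.857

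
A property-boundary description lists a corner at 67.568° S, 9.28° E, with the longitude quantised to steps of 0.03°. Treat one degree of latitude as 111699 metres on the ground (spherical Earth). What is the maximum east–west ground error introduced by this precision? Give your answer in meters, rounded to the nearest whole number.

639 meters

With a 0.03° grid the true value lies within half a step, ±0.03°/2 = ±0.015°, of the stored one.
One degree of longitude at 67.568° is 111699 × cos 67.568° ≈ 111699 × 0.3816 = 42622.9 m.
So at most 0.015° × 42622.9 ≈ 639.343 m east–west.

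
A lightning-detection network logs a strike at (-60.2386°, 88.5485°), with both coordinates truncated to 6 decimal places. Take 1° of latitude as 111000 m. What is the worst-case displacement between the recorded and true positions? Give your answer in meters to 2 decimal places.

0.12 meters

Truncating at 6 decimal places can drop up to a full unit in the last place, so each coordinate may be off by as much as 1e-06°.
Latitude error → 1e-06 × 111000 = 0.111 m along the meridian.
E–W at 60.2386°: 1e-06° × 111000 × cos 60.2386° = 1e-06 × 111000 × 0.4964 ≈ 0.0550992 m.
Combining orthogonally: (0.111² + 0.0550992²)^½ ≈ 0.123923 m.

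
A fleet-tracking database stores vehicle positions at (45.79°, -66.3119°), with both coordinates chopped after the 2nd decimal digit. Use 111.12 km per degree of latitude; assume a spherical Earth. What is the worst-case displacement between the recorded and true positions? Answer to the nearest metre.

Truncating at 2 decimal places can drop up to a full unit in the last place, so each coordinate may be off by as much as 0.01°.
N–S: 0.01° × 111120 m/° = 1111.2 m.
East–west component at 45.79°: 0.01° × 111120 × cos 45.79° ≈ 0.01 × 77482.9 ≈ 774.829 m.
Worst case both components are at the extreme and orthogonal: √(1111.2² + 774.829²) ≈ 1354.67 m.

1355 metres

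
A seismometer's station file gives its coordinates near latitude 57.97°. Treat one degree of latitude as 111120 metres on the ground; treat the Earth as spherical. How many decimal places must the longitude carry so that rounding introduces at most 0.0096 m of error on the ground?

7 decimal places

At 57.97° one degree of longitude covers 111120 × cos 57.97° ≈ 111120 × 0.5304 ≈ 58934 m.
With N decimal places the half-ulp bound is 0.5·10⁻ᴺ°, or 0.5·10⁻ᴺ × 58934 m on the ground.
Setting 29467 × 10⁻ᴺ ≤ 0.0096 gives 10ᴺ ≥ 3.069e+06, i.e. N ≥ 6.49.
At 6 places the error can reach 0.0295 m, but 7 places keeps it to 0.00295 m.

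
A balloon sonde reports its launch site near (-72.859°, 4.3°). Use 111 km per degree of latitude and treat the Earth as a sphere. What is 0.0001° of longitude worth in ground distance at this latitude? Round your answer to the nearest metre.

0.0001° of longitude at 72.859° is 0.0001 × 111000 × cos 72.859° ≈ 0.0001 × 32714.4 = 3.27144 m.

3 metres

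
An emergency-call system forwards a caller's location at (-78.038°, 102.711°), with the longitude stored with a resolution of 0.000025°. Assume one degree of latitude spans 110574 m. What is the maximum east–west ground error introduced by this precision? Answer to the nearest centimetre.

With a 0.000025° grid the true value lies within half a step, ±0.000025°/2 = ±1.25e-05°, of the stored one.
At latitude 78.038° a degree of longitude spans 110574 m × cos 78.038° = 110574 × 0.2073 ≈ 22917.9 m.
So at most 1.25e-05° × 22917.9 ≈ 0.286474 m east–west.
That is 0.286474 m = 28.647 cm.

29 centimetres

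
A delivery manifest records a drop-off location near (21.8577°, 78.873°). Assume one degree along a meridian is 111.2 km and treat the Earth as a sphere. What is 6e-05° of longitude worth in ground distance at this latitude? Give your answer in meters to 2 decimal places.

6.19 meters

At 21.8577° a degree of longitude is 111200 × cos 21.8577° ≈ 103206 m, so 6e-05° corresponds to 6.19236 m.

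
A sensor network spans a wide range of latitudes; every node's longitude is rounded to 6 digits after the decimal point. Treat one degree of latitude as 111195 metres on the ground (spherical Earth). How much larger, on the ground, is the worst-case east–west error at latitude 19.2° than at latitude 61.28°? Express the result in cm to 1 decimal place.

Rounding to 6 decimal places leaves the longitude within ±5e-07° of the true value.
At 19.2°: 5e-07° × 111195 × cos 19.2° = 5e-07 × 111195 × 0.9444 ≈ 0.052505 m.
At 61.28°: 5e-07° × 111195 × cos 61.28° = 5e-07 × 111195 × 0.4805 ≈ 0.026716 m.
Difference: 0.052505 − 0.026716 = 0.025789 m.
That is 0.0257887 m = 2.5789 cm.

2.6 cm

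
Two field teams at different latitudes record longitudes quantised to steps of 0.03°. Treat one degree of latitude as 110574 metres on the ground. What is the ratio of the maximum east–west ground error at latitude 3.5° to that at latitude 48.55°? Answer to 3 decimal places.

With a 0.03° grid the true value lies within half a step, ±0.03°/2 = ±0.015°, of the stored one.
Error at 3.5° = 0.015° × 110574 × cos 3.5° ≈ 1658.6 × 0.9981 = 1655.5 m.
Error at 48.55° = 0.015° × 110574 × cos 48.55° ≈ 1658.6 × 0.6620 = 1097.9 m.
Ratio: 1655.5 / 1097.9 = cos 3.5° / cos 48.55° ≈ 1.5078.

1.508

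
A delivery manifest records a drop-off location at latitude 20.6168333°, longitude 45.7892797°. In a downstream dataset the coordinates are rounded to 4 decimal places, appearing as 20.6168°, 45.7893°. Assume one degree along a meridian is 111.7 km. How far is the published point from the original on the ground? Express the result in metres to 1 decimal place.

Δlat = 20.6168333 − 20.6168 = +0.0000333°; Δlon = 45.7892797 − 45.7893 = -0.0000203°.
North–south shift: 0.0000333 × 111700 = 3.71961 m.
E–W at 20.6168°: -0.0000203° × 111700 × cos 20.6168° = -0.0000203 × 111700 × 0.9360 ≈ -2.12229 m.
Hypotenuse of the two orthogonal shifts: √(3.71961² + 2.12229²) = 4.28248 m.

4.3 metres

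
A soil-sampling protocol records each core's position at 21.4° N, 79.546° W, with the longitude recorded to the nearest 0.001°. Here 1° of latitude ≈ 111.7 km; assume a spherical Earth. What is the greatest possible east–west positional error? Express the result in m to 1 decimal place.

52.0 m

Rounding to 3 decimal places leaves the longitude within ±0.0005° of the true value.
Parallels shrink by cos φ, so at 21.4° a degree of longitude is 111700 × 0.9311 ≈ 103999 m.
So at most 0.0005° × 103999 ≈ 51.9995 m east–west.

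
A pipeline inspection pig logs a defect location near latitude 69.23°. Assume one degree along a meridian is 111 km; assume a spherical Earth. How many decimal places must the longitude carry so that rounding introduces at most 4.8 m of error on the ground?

4 decimal places

At 69.23° one degree of longitude covers 111000 × cos 69.23° ≈ 111000 × 0.3546 ≈ 39362.5 m.
With N decimal places the half-ulp bound is 0.5·10⁻ᴺ°, or 0.5·10⁻ᴺ × 39362.5 m on the ground.
Setting 19681.3 × 10⁻ᴺ ≤ 4.8 gives 10ᴺ ≥ 4100, i.e. N ≥ 3.61.
So 4 decimal places suffice (1.97 m); 3 would allow up to 19.7 m.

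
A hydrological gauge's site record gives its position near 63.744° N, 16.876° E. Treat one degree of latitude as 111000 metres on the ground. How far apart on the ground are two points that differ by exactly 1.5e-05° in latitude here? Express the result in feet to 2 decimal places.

5.46 feet

1.5e-05° × 111000 m/° = 1.665 m.
Converting: 1.665 m × 3.2808 ft/m ≈ 5.4626 ft.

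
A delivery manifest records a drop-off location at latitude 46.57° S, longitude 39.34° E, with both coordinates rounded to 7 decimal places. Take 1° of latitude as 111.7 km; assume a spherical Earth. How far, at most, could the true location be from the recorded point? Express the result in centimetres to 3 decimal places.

Rounding to 7 decimal places leaves each coordinate within ±5e-08° of the true value.
N–S: 5e-08° × 111700 m/° = 0.005585 m.
East–west component at 46.57°: 5e-08° × 111700 × cos 46.57° ≈ 5e-08 × 76790.2 ≈ 0.00383951 m.
The two errors are perpendicular, so the maximum displacement is √(0.005585² + 0.00383951²) ≈ 0.00677747 m.
That is 0.00677747 m = 0.67775 cm.

0.678 centimetres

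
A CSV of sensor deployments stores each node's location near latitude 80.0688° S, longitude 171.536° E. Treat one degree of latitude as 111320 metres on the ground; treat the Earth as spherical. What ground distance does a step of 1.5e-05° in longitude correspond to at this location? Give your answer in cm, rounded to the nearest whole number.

29 cm

At 80.0688° a degree of longitude is 111320 × cos 80.0688° ≈ 19198.9 m, so 1.5e-05° corresponds to 0.287983 m.
That is 0.287983 m = 28.798 cm.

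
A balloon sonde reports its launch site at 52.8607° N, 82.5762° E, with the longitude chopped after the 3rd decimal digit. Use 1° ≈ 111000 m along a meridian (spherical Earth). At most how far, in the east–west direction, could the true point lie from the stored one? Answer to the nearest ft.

220 ft

Truncating at 3 decimal places can drop up to a full unit in the last place, so the longitude may be off by as much as 0.001°.
Parallels shrink by cos φ, so at 52.8607° a degree of longitude is 111000 × 0.6038 ≈ 67016.8 m.
So at most 0.001° × 67016.8 ≈ 67.0168 m east–west.
In feet: 67.0168 m ÷ 0.3048 ≈ 219.87 ft.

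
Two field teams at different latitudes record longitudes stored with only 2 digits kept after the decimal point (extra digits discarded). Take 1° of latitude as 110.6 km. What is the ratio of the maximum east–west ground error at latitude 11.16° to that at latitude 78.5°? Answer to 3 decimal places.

4.921

Truncating at 2 decimal places can drop up to a full unit in the last place, so the longitude may be off by as much as 0.01°.
Error at 11.16° = 0.01° × 110600 × cos 11.16° ≈ 1106 × 0.9811 = 1085.1 m.
At 78.5°: 0.01° × 110600 × cos 78.5° = 0.01 × 110600 × 0.1994 ≈ 220.5 m.
The ratio reduces to cos 11.16° / cos 78.5° = 0.9811/0.1994 ≈ 4.9210.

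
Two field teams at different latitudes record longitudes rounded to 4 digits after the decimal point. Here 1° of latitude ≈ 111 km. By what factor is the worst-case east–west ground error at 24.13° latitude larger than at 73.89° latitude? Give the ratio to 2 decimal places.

3.29

Rounding to 4 decimal places leaves the longitude within ±5e-05° of the true value.
Error at 24.13° = 5e-05° × 111000 × cos 24.13° ≈ 5.55 × 0.9126 = 5.065 m.
Error at 73.89° = 5e-05° × 111000 × cos 73.89° ≈ 5.55 × 0.2775 = 1.54 m.
The ratio reduces to cos 24.13° / cos 73.89° = 0.9126/0.2775 ≈ 3.2889.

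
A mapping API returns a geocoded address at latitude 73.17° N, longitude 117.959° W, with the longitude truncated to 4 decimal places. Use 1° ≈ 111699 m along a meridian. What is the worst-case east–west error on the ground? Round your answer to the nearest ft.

11 ft

Truncating at 4 decimal places can drop up to a full unit in the last place, so the longitude may be off by as much as 0.0001°.
One degree of longitude at 73.17° is 111699 × cos 73.17° ≈ 111699 × 0.2895 = 32340.5 m.
Maximum E–W displacement: 0.0001 × 32340.5 = 3.23405 m.
In feet: 3.23405 m ÷ 0.3048 ≈ 10.61 ft.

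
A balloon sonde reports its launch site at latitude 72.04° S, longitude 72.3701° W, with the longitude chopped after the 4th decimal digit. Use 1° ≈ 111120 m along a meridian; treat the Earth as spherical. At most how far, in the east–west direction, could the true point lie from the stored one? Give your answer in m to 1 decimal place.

Truncating at 4 decimal places can drop up to a full unit in the last place, so the longitude may be off by as much as 0.0001°.
At latitude 72.04° a degree of longitude spans 111120 m × cos 72.04° = 111120 × 0.3084 ≈ 34264.2 m.
East–west error: 0.0001° × 34264.2 m/° ≈ 3.42642 m.

3.4 m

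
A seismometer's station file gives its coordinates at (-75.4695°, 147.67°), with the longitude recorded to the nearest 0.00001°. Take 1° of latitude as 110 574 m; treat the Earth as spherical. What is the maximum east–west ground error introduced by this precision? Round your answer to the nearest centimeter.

Rounding to 5 decimal places leaves the longitude within ±5e-06° of the true value.
Parallels shrink by cos φ, so at 75.4695° a degree of longitude is 110574 × 0.2509 ≈ 27742.5 m.
So at most 5e-06° × 27742.5 ≈ 0.138713 m east–west.
That is 0.138713 m = 13.871 cm.

14 centimeters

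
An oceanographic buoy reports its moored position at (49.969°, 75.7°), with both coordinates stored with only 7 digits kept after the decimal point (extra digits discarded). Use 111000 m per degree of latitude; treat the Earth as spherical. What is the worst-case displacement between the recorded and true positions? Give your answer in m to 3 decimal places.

Truncating at 7 decimal places can drop up to a full unit in the last place, so each coordinate may be off by as much as 1e-07°.
N–S: 1e-07° × 111000 m/° = 0.0111 m.
Longitude error → 1e-07 × 111000 × cos 49.969° = 1e-07 × 111000 × 0.6432 ≈ 0.00713954 m.
Combining orthogonally: (0.0111² + 0.00713954²)^½ ≈ 0.0131978 m.

0.013 m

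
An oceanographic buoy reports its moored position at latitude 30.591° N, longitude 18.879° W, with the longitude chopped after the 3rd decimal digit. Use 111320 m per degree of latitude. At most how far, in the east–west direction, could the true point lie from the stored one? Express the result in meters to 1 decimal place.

Truncating at 3 decimal places can drop up to a full unit in the last place, so the longitude may be off by as much as 0.001°.
At latitude 30.591° a degree of longitude spans 111320 m × cos 30.591° = 111320 × 0.8608 ≈ 95826.7 m.
Maximum E–W displacement: 0.001 × 95826.7 = 95.8267 m.

95.8 meters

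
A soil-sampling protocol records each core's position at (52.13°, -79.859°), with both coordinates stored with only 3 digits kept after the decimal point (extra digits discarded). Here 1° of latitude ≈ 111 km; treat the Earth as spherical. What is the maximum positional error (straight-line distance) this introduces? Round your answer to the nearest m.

Truncating at 3 decimal places can drop up to a full unit in the last place, so each coordinate may be off by as much as 0.001°.
Latitude error → 0.001 × 111000 = 111 m along the meridian.
E–W at 52.13°: 0.001° × 111000 × cos 52.13° = 0.001 × 111000 × 0.6139 ≈ 68.1398 m.
Worst case both components are at the extreme and orthogonal: √(111² + 68.1398²) ≈ 130.246 m.

130 m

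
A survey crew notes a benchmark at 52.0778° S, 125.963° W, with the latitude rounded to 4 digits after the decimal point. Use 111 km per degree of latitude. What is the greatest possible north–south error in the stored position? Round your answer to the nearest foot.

18 feet

Rounding to 4 decimal places leaves the latitude within ±5e-05° of the true value.
North–south distance: 5e-05° × 111000 m/° = 5.55 m.
Converting: 5.55 m × 3.2808 ft/m ≈ 18.209 ft.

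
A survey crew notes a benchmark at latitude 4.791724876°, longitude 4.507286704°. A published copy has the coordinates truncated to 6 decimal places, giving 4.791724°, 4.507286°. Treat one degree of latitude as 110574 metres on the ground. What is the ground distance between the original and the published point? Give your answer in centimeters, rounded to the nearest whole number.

12 centimeters

The latitude changed by +0.000000876° and the longitude by +0.000000704°.
N–S: 0.000000876° × 110574 m/° = 0.0968628 m.
E–W at 4.79172°: 0.000000704° × 110574 × cos 4.79172° = 0.000000704 × 110574 × 0.9965 ≈ 0.077572 m.
Distance: √(0.0968628² + 0.077572²) ≈ 0.124096 m.
That is 0.124096 m = 12.41 cm.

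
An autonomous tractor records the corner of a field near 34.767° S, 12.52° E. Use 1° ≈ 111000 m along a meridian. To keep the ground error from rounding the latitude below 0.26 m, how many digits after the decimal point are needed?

One degree of latitude covers 111000 m.
N decimal places → at most half a unit in the last place, 0.5 × 10⁻ᴺ° = 111000/2 × 10⁻ᴺ m.
Need 0.5 × 111000 × 10⁻ᴺ ≤ 0.26 → 10⁻ᴺ ≤ 4.685e-06, so N ≥ 5.33.
At 5 places the error can reach 0.555 m, but 6 places keeps it to 0.0555 m.

6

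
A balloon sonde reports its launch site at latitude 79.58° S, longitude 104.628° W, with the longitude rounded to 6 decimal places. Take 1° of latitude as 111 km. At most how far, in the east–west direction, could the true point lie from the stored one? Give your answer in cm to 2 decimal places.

Rounding to 6 decimal places leaves the longitude within ±5e-07° of the true value.
Parallels shrink by cos φ, so at 79.58° a degree of longitude is 111000 × 0.1809 ≈ 20075.7 m.
So at most 5e-07° × 20075.7 ≈ 0.0100379 m east–west.
That is 0.0100379 m = 1.0038 cm.

1.00 cm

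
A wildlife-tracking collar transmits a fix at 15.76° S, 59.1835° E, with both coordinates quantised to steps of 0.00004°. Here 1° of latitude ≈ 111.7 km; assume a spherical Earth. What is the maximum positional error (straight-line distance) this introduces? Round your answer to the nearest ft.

10 ft

With a 0.00004° grid the true value lies within half a step, ±0.00004°/2 = ±2e-05°, of the stored one.
Latitude error → 2e-05 × 111700 = 2.234 m along the meridian.
East–west component at 15.76°: 2e-05° × 111700 × cos 15.76° ≈ 2e-05 × 107501 ≈ 2.15002 m.
The two errors are perpendicular, so the maximum displacement is √(2.234² + 2.15002²) ≈ 3.10054 m.
Converting: 3.10054 m × 3.2808 ft/m ≈ 10.172 ft.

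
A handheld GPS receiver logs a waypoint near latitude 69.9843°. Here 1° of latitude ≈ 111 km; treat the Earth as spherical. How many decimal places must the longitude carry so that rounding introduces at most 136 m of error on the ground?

At 69.9843° one degree of longitude covers 111000 × cos 69.9843° ≈ 111000 × 0.3423 ≈ 37992.8 m.
N decimal places → at most half a unit in the last place, 0.5 × 10⁻ᴺ° = 37992.8/2 × 10⁻ᴺ m.
Setting 18996.4 × 10⁻ᴺ ≤ 136 gives 10ᴺ ≥ 139.7, i.e. N ≥ 2.15.
So 3 decimal places suffice (19 m); 2 would allow up to 190 m.

3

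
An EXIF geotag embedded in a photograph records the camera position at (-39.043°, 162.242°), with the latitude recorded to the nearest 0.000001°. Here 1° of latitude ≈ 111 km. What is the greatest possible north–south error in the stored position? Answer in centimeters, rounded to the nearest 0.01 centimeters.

5.55 centimeters

Rounding to 6 decimal places leaves the latitude within ±5e-07° of the true value.
North–south distance: 5e-07° × 111000 m/° = 0.0555 m.
That is 0.0555 m = 5.55 cm.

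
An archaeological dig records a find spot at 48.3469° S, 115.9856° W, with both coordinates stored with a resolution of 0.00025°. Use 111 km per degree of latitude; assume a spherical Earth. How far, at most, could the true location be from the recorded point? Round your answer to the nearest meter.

With a 0.00025° grid the true value lies within half a step, ±0.00025°/2 = ±0.000125°, of the stored one.
North–south component: 0.000125° × 111000 = 13.875 m.
Longitude error → 0.000125 × 111000 × cos 48.3469° = 0.000125 × 111000 × 0.6646 ≈ 9.22159 m.
Worst case both components are at the extreme and orthogonal: √(13.875² + 9.22159²) ≈ 16.6599 m.

17 meters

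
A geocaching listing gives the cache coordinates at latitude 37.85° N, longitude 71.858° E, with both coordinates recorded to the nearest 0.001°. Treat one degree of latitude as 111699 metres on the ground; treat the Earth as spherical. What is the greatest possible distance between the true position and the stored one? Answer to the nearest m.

71 m

Rounding to 3 decimal places leaves each coordinate within ±0.0005° of the true value.
North–south component: 0.0005° × 111699 = 55.8495 m.
East–west component at 37.85°: 0.0005° × 111699 × cos 37.85° ≈ 0.0005 × 88199.7 ≈ 44.0999 m.
Worst case both components are at the extreme and orthogonal: √(55.8495² + 44.0999²) ≈ 71.1615 m.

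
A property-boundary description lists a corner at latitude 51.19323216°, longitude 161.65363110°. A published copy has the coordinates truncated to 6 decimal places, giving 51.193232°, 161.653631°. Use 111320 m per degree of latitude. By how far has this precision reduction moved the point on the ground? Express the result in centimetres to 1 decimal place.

1.9 centimetres

The latitude changed by +0.00000016° and the longitude by +0.00000010°.
N–S: 0.00000016° × 111320 m/° = 0.0178112 m.
East–west at this latitude: 0.00000010° × 111320 × cos 51.1932° ≈ 0.00000010 × 69763.8 = 0.00697638 m.
Hypotenuse of the two orthogonal shifts: √(0.0178112² + 0.00697638²) = 0.0191287 m.
That is 0.0191287 m = 1.9129 cm.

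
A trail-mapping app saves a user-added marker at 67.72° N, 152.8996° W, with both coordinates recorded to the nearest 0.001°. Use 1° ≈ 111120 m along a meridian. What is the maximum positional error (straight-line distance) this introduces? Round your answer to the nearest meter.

59 meters

Rounding to 3 decimal places leaves each coordinate within ±0.0005° of the true value.
Latitude error → 0.0005 × 111120 = 55.56 m along the meridian.
Longitude error → 0.0005 × 111120 × cos 67.72° = 0.0005 × 111120 × 0.3791 ≈ 21.0646 m.
The two errors are perpendicular, so the maximum displacement is √(55.56² + 21.0646²) ≈ 59.4191 m.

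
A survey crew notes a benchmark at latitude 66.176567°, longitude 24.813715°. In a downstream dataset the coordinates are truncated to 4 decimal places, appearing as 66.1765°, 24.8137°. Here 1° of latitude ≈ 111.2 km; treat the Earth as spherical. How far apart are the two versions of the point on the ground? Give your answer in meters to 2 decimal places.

7.48 meters

The latitude changed by +0.000067° and the longitude by +0.000015°.
North–south shift: 0.000067 × 111200 = 7.4504 m.
East–west at this latitude: 0.000015° × 111200 × cos 66.1765° ≈ 0.000015 × 44916 = 0.673739 m.
Combined displacement = (7.4504² + 0.673739²)^½ ≈ 7.4808 m.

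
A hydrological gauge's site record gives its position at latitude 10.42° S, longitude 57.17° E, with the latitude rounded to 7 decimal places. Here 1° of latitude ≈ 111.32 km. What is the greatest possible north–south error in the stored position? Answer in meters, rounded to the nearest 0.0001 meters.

Rounding to 7 decimal places leaves the latitude within ±5e-08° of the true value.
North–south distance: 5e-08° × 111320 m/° = 0.005566 m.

0.0056 meters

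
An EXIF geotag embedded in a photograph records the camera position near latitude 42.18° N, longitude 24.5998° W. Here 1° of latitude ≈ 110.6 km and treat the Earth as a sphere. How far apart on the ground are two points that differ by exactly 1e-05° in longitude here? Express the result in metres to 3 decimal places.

At 42.18° a degree of longitude is 110600 × cos 42.18° ≈ 81958.9 m, so 1e-05° corresponds to 0.819589 m.

0.820 metres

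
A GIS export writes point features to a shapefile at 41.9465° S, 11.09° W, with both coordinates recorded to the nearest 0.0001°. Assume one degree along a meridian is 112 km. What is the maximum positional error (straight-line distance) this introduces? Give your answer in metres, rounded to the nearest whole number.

Rounding to 4 decimal places leaves each coordinate within ±5e-05° of the true value.
Latitude error → 5e-05 × 112000 = 5.6 m along the meridian.
East–west component at 41.9465°: 5e-05° × 112000 × cos 41.9465° ≈ 5e-05 × 83302.2 ≈ 4.16511 m.
The two errors are perpendicular, so the maximum displacement is √(5.6² + 4.16511²) ≈ 6.97912 m.

7 metres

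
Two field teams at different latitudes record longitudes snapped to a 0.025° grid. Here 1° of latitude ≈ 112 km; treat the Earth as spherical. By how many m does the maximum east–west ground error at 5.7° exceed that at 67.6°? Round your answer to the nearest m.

With a 0.025° grid the true value lies within half a step, ±0.025°/2 = ±0.0125°, of the stored one.
At 5.7°: 0.0125° × 112000 × cos 5.7° = 0.0125 × 112000 × 0.9951 ≈ 1393.1 m.
At 67.6°: 0.0125° × 112000 × cos 67.6° = 0.0125 × 112000 × 0.3811 ≈ 533.5 m.
Difference: 1393.1 − 533.5 = 859.58 m.

860 m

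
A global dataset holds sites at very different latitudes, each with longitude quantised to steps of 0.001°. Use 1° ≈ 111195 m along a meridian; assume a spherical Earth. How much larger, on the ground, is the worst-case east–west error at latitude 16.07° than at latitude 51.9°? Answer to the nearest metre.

19 metres

With a 0.001° grid the true value lies within half a step, ±0.001°/2 = ±0.0005°, of the stored one.
At 16.07°: 0.0005° × 111195 × cos 16.07° = 0.0005 × 111195 × 0.9609 ≈ 53.425 m.
Error at 51.9° = 0.0005° × 111195 × cos 51.9° ≈ 55.598 × 0.6170 = 34.306 m.
So the lower-latitude error exceeds the higher by 53.425 − 34.306 = 19.119 m.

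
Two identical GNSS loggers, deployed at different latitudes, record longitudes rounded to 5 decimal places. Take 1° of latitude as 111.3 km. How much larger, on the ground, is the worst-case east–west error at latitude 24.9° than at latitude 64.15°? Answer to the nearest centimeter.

Rounding to 5 decimal places leaves the longitude within ±5e-06° of the true value.
At 24.9°: 5e-06° × 111300 × cos 24.9° = 5e-06 × 111300 × 0.9070 ≈ 0.50477 m.
At 64.15°: 5e-06° × 111300 × cos 64.15° = 5e-06 × 111300 × 0.4360 ≈ 0.24264 m.
So the lower-latitude error exceeds the higher by 0.50477 − 0.24264 = 0.26213 m.
That is 0.262127 m = 26.213 cm.

26 centimeters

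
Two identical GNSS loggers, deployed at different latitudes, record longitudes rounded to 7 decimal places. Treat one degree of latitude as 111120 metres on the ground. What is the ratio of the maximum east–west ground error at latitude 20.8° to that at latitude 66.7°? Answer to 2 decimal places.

2.36

Rounding to 7 decimal places leaves the longitude within ±5e-08° of the true value.
At 20.8°: 5e-08° × 111120 × cos 20.8° = 5e-08 × 111120 × 0.9348 ≈ 0.0051939 m.
Error at 66.7° = 5e-08° × 111120 × cos 66.7° ≈ 0.005556 × 0.3955 = 0.0021977 m.
Ratio: 0.0051939 / 0.0021977 = cos 20.8° / cos 66.7° ≈ 2.3634.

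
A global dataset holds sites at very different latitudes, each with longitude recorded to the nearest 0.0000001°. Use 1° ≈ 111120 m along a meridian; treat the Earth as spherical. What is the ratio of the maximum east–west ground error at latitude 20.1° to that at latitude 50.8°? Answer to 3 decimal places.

1.486

Rounding to 7 decimal places leaves the longitude within ±5e-08° of the true value.
Error at 20.1° = 5e-08° × 111120 × cos 20.1° ≈ 0.005556 × 0.9391 = 0.0052176 m.
Error at 50.8° = 5e-08° × 111120 × cos 50.8° ≈ 0.005556 × 0.6320 = 0.0035116 m.
The ratio reduces to cos 20.1° / cos 50.8° = 0.9391/0.6320 ≈ 1.4858.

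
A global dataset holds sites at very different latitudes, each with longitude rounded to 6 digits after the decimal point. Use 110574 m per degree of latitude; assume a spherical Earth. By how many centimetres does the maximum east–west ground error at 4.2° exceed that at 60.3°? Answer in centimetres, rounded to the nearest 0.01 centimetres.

Rounding to 6 decimal places leaves the longitude within ±5e-07° of the true value.
At 4.2°: 5e-07° × 110574 × cos 4.2° = 5e-07 × 110574 × 0.9973 ≈ 0.055139 m.
Error at 60.3° = 5e-07° × 110574 × cos 60.3° ≈ 0.055287 × 0.4955 = 0.027392 m.
So the lower-latitude error exceeds the higher by 0.055139 − 0.027392 = 0.027746 m.
That is 0.0277461 m = 2.7746 cm.

2.77 centimetres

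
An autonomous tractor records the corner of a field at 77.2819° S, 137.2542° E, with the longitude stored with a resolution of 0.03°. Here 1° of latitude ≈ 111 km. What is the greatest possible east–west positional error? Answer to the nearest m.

367 m

With a 0.03° grid the true value lies within half a step, ±0.03°/2 = ±0.015°, of the stored one.
One degree of longitude at 77.2819° is 111000 × cos 77.2819° ≈ 111000 × 0.2202 = 24437.1 m.
Maximum E–W displacement: 0.015 × 24437.1 = 366.557 m.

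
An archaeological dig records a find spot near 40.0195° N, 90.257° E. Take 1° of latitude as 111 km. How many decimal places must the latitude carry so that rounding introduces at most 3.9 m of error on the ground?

5

One degree of latitude covers 111000 m.
N decimal places → at most half a unit in the last place, 0.5 × 10⁻ᴺ° = 111000/2 × 10⁻ᴺ m.
Setting 55500 × 10⁻ᴺ ≤ 3.9 gives 10ᴺ ≥ 1.423e+04, i.e. N ≥ 4.15.
N = 4 would give 5.55 m (too coarse); N = 5 gives 0.555 m ≤ 3.9 m.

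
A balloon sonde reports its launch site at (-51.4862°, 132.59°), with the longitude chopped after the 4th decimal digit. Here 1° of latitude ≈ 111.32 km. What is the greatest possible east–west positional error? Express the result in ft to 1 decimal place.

Truncating at 4 decimal places can drop up to a full unit in the last place, so the longitude may be off by as much as 0.0001°.
Parallels shrink by cos φ, so at 51.4862° a degree of longitude is 111320 × 0.6227 ≈ 69319.3 m.
Maximum E–W displacement: 0.0001 × 69319.3 = 6.93193 m.
In feet: 6.93193 m ÷ 0.3048 ≈ 22.743 ft.

22.7 ft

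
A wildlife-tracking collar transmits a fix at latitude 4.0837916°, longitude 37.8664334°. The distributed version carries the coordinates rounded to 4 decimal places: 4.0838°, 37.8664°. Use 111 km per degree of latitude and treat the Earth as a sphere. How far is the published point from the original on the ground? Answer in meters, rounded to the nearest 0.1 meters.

3.8 meters

Δlat = 4.0837916 − 4.0838 = -0.0000084°; Δlon = 37.8664334 − 37.8664 = +0.0000334°.
N–S: -0.0000084° × 111000 m/° = -0.9324 m.
E–W at 4.0838°: 0.0000334° × 111000 × cos 4.0838° = 0.0000334 × 111000 × 0.9975 ≈ 3.69799 m.
Combined displacement = (0.9324² + 3.69799²)^½ ≈ 3.81372 m.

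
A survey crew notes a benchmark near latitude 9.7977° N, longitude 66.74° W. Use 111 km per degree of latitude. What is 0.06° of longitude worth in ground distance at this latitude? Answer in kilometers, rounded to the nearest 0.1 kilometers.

At 9.7977° a degree of longitude is 111000 × cos 9.7977° ≈ 109381 m, so 0.06° corresponds to 6562.86 m.
That is 6562.86 m = 6.5629 km.

6.6 kilometers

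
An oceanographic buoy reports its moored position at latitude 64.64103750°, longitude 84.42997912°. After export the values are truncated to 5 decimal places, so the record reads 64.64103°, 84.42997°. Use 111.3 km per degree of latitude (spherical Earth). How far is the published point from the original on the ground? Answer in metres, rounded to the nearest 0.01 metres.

0.94 metres

The latitude changed by +0.00000750° and the longitude by +0.00000912°.
N–S: 0.00000750° × 111300 m/° = 0.83475 m.
E–W at 64.641°: 0.00000912° × 111300 × cos 64.641° = 0.00000912 × 111300 × 0.4283 ≈ 0.434736 m.
Hypotenuse of the two orthogonal shifts: √(0.83475² + 0.434736²) = 0.941171 m.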